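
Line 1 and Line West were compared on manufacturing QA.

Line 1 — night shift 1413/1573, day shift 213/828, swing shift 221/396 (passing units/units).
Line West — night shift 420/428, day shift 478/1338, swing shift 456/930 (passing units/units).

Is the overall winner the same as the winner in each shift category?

Night shift: Line 1 1413/1573 = 89.8%, Line West 420/428 = 98.1% → Line West
Day shift: Line 1 213/828 = 25.7%, Line West 478/1338 = 35.7% → Line West
Swing shift: Line 1 221/396 = 55.8%, Line West 456/930 = 49.0% → Line 1
Overall: Line 1 1847/2797 = 66.0%, Line West 1354/2696 = 50.2% → Line 1
Neither sweeps: Line 1 wins 1 of 3 groups, Line West wins 2. Line 1 wins overall but not every group — no Simpson reversal.

No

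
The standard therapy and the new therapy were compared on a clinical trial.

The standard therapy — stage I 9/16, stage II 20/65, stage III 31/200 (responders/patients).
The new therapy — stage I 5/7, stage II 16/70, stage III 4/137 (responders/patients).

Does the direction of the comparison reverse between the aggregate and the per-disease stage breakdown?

No

Stage I: the standard therapy 9/16 = 56.2%, the new therapy 5/7 = 71.4% → the new therapy
Stage II: the standard therapy 20/65 = 30.8%, the new therapy 16/70 = 22.9% → the standard therapy
Stage III: the standard therapy 31/200 = 15.5%, the new therapy 4/137 = 2.9% → the standard therapy
Overall: the standard therapy 60/281 = 21.4%, the new therapy 25/214 = 11.7% → the standard therapy
Neither sweeps: the standard therapy wins 2 of 3 groups, the new therapy wins 1. The standard therapy wins overall but not every group — no Simpson reversal.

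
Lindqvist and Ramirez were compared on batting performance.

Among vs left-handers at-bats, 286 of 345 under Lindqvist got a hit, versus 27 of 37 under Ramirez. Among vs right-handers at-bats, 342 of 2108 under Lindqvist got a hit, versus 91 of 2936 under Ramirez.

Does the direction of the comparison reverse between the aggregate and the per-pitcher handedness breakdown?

Vs left-handers: Lindqvist 286/345 = 82.9%, Ramirez 27/37 = 73.0% → Lindqvist
Vs right-handers: Lindqvist 342/2108 = 16.2%, Ramirez 91/2936 = 3.1% → Lindqvist
Overall: Lindqvist 628/2453 = 25.6%, Ramirez 118/2973 = 4.0% → Lindqvist
Lindqvist wins overall and in every pitcher group — no reversal.

No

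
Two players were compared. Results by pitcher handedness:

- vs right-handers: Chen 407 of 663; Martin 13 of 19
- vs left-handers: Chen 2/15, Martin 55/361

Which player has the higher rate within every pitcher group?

Martin

Vs right-handers: Chen 407/663 = 61.4%, Martin 13/19 = 68.4% → Martin
Vs left-handers: Chen 2/15 = 13.3%, Martin 55/361 = 15.2% → Martin
Martin has the higher rate in both groups.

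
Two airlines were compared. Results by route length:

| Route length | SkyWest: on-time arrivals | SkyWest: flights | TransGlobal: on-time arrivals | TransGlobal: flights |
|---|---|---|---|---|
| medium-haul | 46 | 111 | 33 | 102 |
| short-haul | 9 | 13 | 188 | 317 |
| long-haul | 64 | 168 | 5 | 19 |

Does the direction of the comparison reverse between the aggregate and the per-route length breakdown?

Medium-haul: SkyWest 46/111 = 41.4%, TransGlobal 33/102 = 32.4% → SkyWest
Short-haul: SkyWest 9/13 = 69.2%, TransGlobal 188/317 = 59.3% → SkyWest
Long-haul: SkyWest 64/168 = 38.1%, TransGlobal 5/19 = 26.3% → SkyWest
Overall: SkyWest 119/292 = 40.8%, TransGlobal 226/438 = 51.6% → TransGlobal
SkyWest wins each route group but TransGlobal wins overall — the comparison reverses. SkyWest's flights skew toward long-haul, which has a lower base rate.

Yes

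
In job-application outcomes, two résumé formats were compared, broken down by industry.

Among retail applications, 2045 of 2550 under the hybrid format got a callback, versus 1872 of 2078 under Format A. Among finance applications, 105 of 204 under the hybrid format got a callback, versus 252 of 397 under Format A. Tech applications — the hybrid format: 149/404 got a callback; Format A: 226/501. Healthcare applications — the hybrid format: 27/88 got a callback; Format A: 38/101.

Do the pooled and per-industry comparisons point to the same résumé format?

Yes

Retail: the hybrid format 2045/2550 = 80.2%, Format A 1872/2078 = 90.1% → Format A
Finance: the hybrid format 105/204 = 51.5%, Format A 252/397 = 63.5% → Format A
Tech: the hybrid format 149/404 = 36.9%, Format A 226/501 = 45.1% → Format A
Healthcare: the hybrid format 27/88 = 30.7%, Format A 38/101 = 37.6% → Format A
Overall: the hybrid format 2326/3246 = 71.7%, Format A 2388/3077 = 77.6% → Format A
Format A wins overall and in every industry group — no reversal.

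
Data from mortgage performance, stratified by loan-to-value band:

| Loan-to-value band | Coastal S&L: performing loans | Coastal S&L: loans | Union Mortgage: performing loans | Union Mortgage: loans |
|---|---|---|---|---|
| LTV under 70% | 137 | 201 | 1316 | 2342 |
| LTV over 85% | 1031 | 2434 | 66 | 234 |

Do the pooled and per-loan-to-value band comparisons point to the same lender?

No

LTV under 70%: Coastal S&L 137/201 = 68.2%, Union Mortgage 1316/2342 = 56.2% → Coastal S&L
LTV over 85%: Coastal S&L 1031/2434 = 42.4%, Union Mortgage 66/234 = 28.2% → Coastal S&L
Overall: Coastal S&L 1168/2635 = 44.3%, Union Mortgage 1382/2576 = 53.6% → Union Mortgage
Coastal S&L wins each loan-to-value group but Union Mortgage wins overall — the comparison reverses. Coastal S&L's loans skew toward LTV over 85%, which has a lower base rate.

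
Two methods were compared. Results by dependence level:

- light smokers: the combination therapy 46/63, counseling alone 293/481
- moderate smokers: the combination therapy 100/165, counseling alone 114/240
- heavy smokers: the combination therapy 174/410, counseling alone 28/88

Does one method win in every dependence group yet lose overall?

Yes

Light smokers: the combination therapy 46/63 = 73.0%, counseling alone 293/481 = 60.9% → the combination therapy
Moderate smokers: the combination therapy 100/165 = 60.6%, counseling alone 114/240 = 47.5% → the combination therapy
Heavy smokers: the combination therapy 174/410 = 42.4%, counseling alone 28/88 = 31.8% → the combination therapy
Overall: the combination therapy 320/638 = 50.2%, counseling alone 435/809 = 53.8% → counseling alone
The combination therapy wins each dependence group but counseling alone wins overall — the comparison reverses. The combination therapy's participants skew toward heavy smokers, which has a lower base rate.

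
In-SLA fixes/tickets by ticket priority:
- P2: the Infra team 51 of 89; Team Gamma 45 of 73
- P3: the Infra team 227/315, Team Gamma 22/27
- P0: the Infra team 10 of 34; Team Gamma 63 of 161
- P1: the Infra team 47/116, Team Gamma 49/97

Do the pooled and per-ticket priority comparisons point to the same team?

No

P2: the Infra team 51/89 = 57.3%, Team Gamma 45/73 = 61.6% → Team Gamma
P3: the Infra team 227/315 = 72.1%, Team Gamma 22/27 = 81.5% → Team Gamma
P0: the Infra team 10/34 = 29.4%, Team Gamma 63/161 = 39.1% → Team Gamma
P1: the Infra team 47/116 = 40.5%, Team Gamma 49/97 = 50.5% → Team Gamma
Overall: the Infra team 335/554 = 60.5%, Team Gamma 179/358 = 50.0% → the Infra team
Team Gamma wins each ticket group but the Infra team wins overall — the comparison reverses. Team Gamma's tickets skew toward P0, which has a lower base rate.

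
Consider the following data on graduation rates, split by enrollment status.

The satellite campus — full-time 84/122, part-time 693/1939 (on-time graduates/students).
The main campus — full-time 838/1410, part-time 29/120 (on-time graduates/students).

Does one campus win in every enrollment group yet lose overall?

Full-time: the satellite campus 84/122 = 68.9%, the main campus 838/1410 = 59.4% → the satellite campus
Part-time: the satellite campus 693/1939 = 35.7%, the main campus 29/120 = 24.2% → the satellite campus
Overall: the satellite campus 777/2061 = 37.7%, the main campus 867/1530 = 56.7% → the main campus
The satellite campus wins each enrollment group but the main campus wins overall — the comparison reverses. The satellite campus's students skew toward part-time, which has a lower base rate.

Yes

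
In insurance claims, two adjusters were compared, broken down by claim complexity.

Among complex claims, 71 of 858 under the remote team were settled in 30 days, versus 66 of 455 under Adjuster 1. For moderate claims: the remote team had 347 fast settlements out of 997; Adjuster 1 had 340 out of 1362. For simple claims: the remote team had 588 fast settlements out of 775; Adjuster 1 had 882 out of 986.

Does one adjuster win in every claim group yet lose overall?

Complex: the remote team 71/858 = 8.3%, Adjuster 1 66/455 = 14.5% → Adjuster 1
Moderate: the remote team 347/997 = 34.8%, Adjuster 1 340/1362 = 25.0% → the remote team
Simple: the remote team 588/775 = 75.9%, Adjuster 1 882/986 = 89.5% → Adjuster 1
Overall: the remote team 1006/2630 = 38.3%, Adjuster 1 1288/2803 = 46.0% → Adjuster 1
Neither sweeps: the remote team wins 1 of 3 groups, Adjuster 1 wins 2. Adjuster 1 wins overall but not every group — no Simpson reversal.

No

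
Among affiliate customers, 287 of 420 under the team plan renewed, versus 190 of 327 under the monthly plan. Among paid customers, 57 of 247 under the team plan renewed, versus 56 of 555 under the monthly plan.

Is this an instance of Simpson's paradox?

No

Affiliate: the team plan 287/420 = 68.3%, the monthly plan 190/327 = 58.1% → the team plan
Paid: the team plan 57/247 = 23.1%, the monthly plan 56/555 = 10.1% → the team plan
Overall: the team plan 344/667 = 51.6%, the monthly plan 246/882 = 27.9% → the team plan
The team plan wins overall and in every signup group — no reversal.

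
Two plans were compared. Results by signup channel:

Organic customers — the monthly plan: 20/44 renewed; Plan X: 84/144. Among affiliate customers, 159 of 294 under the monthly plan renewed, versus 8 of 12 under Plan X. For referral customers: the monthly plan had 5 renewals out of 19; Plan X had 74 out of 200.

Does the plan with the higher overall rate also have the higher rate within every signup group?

No

Organic: the monthly plan 20/44 = 45.5%, Plan X 84/144 = 58.3% → Plan X
Affiliate: the monthly plan 159/294 = 54.1%, Plan X 8/12 = 66.7% → Plan X
Referral: the monthly plan 5/19 = 26.3%, Plan X 74/200 = 37.0% → Plan X
Overall: the monthly plan 184/357 = 51.5%, Plan X 166/356 = 46.6% → the monthly plan
Plan X wins each signup group but the monthly plan wins overall — the comparison reverses. Plan X's customers skew toward referral, which has a lower base rate.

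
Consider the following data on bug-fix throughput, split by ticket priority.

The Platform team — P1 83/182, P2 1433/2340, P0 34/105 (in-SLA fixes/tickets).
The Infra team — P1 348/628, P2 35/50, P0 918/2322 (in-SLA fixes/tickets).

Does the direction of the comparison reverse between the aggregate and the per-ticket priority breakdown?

P1: the Platform team 83/182 = 45.6%, the Infra team 348/628 = 55.4% → the Infra team
P2: the Platform team 1433/2340 = 61.2%, the Infra team 35/50 = 70.0% → the Infra team
P0: the Platform team 34/105 = 32.4%, the Infra team 918/2322 = 39.5% → the Infra team
Overall: the Platform team 1550/2627 = 59.0%, the Infra team 1301/3000 = 43.4% → the Platform team
The Infra team wins each ticket group but the Platform team wins overall — the comparison reverses. The Infra team's tickets skew toward P0, which has a lower base rate.

Yes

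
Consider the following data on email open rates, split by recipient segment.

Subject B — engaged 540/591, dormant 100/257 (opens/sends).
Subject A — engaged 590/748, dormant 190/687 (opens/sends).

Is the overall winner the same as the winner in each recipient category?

Engaged: Subject B 540/591 = 91.4%, Subject A 590/748 = 78.9% → Subject B
Dormant: Subject B 100/257 = 38.9%, Subject A 190/687 = 27.7% → Subject B
Overall: Subject B 640/848 = 75.5%, Subject A 780/1435 = 54.4% → Subject B
Subject B wins overall and in every recipient group — no reversal.

Yes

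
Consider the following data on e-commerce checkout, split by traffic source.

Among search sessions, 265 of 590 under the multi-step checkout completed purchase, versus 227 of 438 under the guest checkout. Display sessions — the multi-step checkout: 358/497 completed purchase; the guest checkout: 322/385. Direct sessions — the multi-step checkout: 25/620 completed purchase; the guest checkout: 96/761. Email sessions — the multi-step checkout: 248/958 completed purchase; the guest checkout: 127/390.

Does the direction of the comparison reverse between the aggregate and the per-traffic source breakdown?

Search: the multi-step checkout 265/590 = 44.9%, the guest checkout 227/438 = 51.8% → the guest checkout
Display: the multi-step checkout 358/497 = 72.0%, the guest checkout 322/385 = 83.6% → the guest checkout
Direct: the multi-step checkout 25/620 = 4.0%, the guest checkout 96/761 = 12.6% → the guest checkout
Email: the multi-step checkout 248/958 = 25.9%, the guest checkout 127/390 = 32.6% → the guest checkout
Overall: the multi-step checkout 896/2665 = 33.6%, the guest checkout 772/1974 = 39.1% → the guest checkout
The guest checkout wins overall and in every traffic group — no reversal.

No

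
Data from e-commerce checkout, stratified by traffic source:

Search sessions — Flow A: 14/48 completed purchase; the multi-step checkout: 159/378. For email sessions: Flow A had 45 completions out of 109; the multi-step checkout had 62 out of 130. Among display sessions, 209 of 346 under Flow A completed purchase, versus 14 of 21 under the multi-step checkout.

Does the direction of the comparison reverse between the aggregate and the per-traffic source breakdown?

Search: Flow A 14/48 = 29.2%, the multi-step checkout 159/378 = 42.1% → the multi-step checkout
Email: Flow A 45/109 = 41.3%, the multi-step checkout 62/130 = 47.7% → the multi-step checkout
Display: Flow A 209/346 = 60.4%, the multi-step checkout 14/21 = 66.7% → the multi-step checkout
Overall: Flow A 268/503 = 53.3%, the multi-step checkout 235/529 = 44.4% → Flow A
The multi-step checkout wins each traffic group but Flow A wins overall — the comparison reverses. The multi-step checkout's sessions skew toward search, which has a lower base rate.

Yes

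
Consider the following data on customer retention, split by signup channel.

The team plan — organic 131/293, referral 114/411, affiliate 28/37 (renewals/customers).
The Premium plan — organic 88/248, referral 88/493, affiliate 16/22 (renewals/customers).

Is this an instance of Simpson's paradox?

No

Organic: the team plan 131/293 = 44.7%, the Premium plan 88/248 = 35.5% → the team plan
Referral: the team plan 114/411 = 27.7%, the Premium plan 88/493 = 17.8% → the team plan
Affiliate: the team plan 28/37 = 75.7%, the Premium plan 16/22 = 72.7% → the team plan
Overall: the team plan 273/741 = 36.8%, the Premium plan 192/763 = 25.2% → the team plan
The team plan wins overall and in every signup group — no reversal.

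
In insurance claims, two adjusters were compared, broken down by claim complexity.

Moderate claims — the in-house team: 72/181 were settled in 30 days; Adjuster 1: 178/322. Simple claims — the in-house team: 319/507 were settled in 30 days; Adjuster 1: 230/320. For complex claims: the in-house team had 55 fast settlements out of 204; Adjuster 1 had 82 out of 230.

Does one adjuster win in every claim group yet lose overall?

Moderate: the in-house team 72/181 = 39.8%, Adjuster 1 178/322 = 55.3% → Adjuster 1
Simple: the in-house team 319/507 = 62.9%, Adjuster 1 230/320 = 71.9% → Adjuster 1
Complex: the in-house team 55/204 = 27.0%, Adjuster 1 82/230 = 35.7% → Adjuster 1
Overall: the in-house team 446/892 = 50.0%, Adjuster 1 490/872 = 56.2% → Adjuster 1
Adjuster 1 wins overall and in every claim group — no reversal.

No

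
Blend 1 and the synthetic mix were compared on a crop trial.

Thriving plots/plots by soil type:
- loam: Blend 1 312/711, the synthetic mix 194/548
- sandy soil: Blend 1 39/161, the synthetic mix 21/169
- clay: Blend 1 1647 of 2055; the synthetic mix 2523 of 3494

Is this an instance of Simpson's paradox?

No

Loam: Blend 1 312/711 = 43.9%, the synthetic mix 194/548 = 35.4% → Blend 1
Sandy soil: Blend 1 39/161 = 24.2%, the synthetic mix 21/169 = 12.4% → Blend 1
Clay: Blend 1 1647/2055 = 80.1%, the synthetic mix 2523/3494 = 72.2% → Blend 1
Overall: Blend 1 1998/2927 = 68.3%, the synthetic mix 2738/4211 = 65.0% → Blend 1
Blend 1 wins overall and in every soil group — no reversal.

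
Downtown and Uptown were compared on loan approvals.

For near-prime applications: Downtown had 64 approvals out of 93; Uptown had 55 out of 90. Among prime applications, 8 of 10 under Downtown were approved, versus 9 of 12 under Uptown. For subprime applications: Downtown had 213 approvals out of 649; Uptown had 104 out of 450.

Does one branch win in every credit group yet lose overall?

No

Near-prime: Downtown 64/93 = 68.8%, Uptown 55/90 = 61.1% → Downtown
Prime: Downtown 8/10 = 80.0%, Uptown 9/12 = 75.0% → Downtown
Subprime: Downtown 213/649 = 32.8%, Uptown 104/450 = 23.1% → Downtown
Overall: Downtown 285/752 = 37.9%, Uptown 168/552 = 30.4% → Downtown
Downtown wins overall and in every credit group — no reversal.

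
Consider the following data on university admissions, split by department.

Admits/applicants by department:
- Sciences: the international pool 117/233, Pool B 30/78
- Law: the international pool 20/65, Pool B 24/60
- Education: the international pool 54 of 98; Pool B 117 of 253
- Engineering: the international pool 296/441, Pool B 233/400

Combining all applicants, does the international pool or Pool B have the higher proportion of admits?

the international pool

Sciences: the international pool 117/233 = 50.2%, Pool B 30/78 = 38.5% → the international pool
Law: the international pool 20/65 = 30.8%, Pool B 24/60 = 40.0% → Pool B
Education: the international pool 54/98 = 55.1%, Pool B 117/253 = 46.2% → the international pool
Engineering: the international pool 296/441 = 67.1%, Pool B 233/400 = 58.2% → the international pool
Overall: the international pool 487/837 = 58.2%, Pool B 404/791 = 51.1% → the international pool
(Neither sweeps every department group, but the international pool has the higher pooled rate.)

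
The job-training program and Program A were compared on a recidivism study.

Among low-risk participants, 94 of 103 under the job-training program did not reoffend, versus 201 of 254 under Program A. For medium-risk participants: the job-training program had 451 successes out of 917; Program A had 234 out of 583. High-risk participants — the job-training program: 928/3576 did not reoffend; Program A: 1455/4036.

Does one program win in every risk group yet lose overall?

No

Low-risk: the job-training program 94/103 = 91.3%, Program A 201/254 = 79.1% → the job-training program
Medium-risk: the job-training program 451/917 = 49.2%, Program A 234/583 = 40.1% → the job-training program
High-risk: the job-training program 928/3576 = 26.0%, Program A 1455/4036 = 36.1% → Program A
Overall: the job-training program 1473/4596 = 32.0%, Program A 1890/4873 = 38.8% → Program A
Neither sweeps: the job-training program wins 2 of 3 groups, Program A wins 1. Program A wins overall but not every group — no Simpson reversal.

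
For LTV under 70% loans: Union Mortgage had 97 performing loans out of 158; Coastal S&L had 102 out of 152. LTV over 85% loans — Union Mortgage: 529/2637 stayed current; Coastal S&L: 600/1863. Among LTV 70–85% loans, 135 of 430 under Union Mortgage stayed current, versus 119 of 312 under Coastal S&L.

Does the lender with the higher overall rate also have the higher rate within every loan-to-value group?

LTV under 70%: Union Mortgage 97/158 = 61.4%, Coastal S&L 102/152 = 67.1% → Coastal S&L
LTV over 85%: Union Mortgage 529/2637 = 20.1%, Coastal S&L 600/1863 = 32.2% → Coastal S&L
LTV 70–85%: Union Mortgage 135/430 = 31.4%, Coastal S&L 119/312 = 38.1% → Coastal S&L
Overall: Union Mortgage 761/3225 = 23.6%, Coastal S&L 821/2327 = 35.3% → Coastal S&L
Coastal S&L wins overall and in every loan-to-value group — no reversal.

Yes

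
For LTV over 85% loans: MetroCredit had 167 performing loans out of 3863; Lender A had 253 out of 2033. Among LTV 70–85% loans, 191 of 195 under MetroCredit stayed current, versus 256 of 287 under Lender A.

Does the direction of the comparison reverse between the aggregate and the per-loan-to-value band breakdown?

LTV over 85%: MetroCredit 167/3863 = 4.3%, Lender A 253/2033 = 12.4% → Lender A
LTV 70–85%: MetroCredit 191/195 = 97.9%, Lender A 256/287 = 89.2% → MetroCredit
Overall: MetroCredit 358/4058 = 8.8%, Lender A 509/2320 = 21.9% → Lender A
Neither sweeps: MetroCredit wins 1 of 2 groups, Lender A wins 1. Lender A wins overall but not every group — no Simpson reversal.

No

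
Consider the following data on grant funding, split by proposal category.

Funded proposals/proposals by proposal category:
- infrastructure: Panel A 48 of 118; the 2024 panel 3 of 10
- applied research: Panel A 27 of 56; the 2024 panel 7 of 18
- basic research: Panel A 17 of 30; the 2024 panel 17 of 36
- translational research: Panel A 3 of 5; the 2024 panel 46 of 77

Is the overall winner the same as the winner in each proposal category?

No

Infrastructure: Panel A 48/118 = 40.7%, the 2024 panel 3/10 = 30.0% → Panel A
Applied research: Panel A 27/56 = 48.2%, the 2024 panel 7/18 = 38.9% → Panel A
Basic research: Panel A 17/30 = 56.7%, the 2024 panel 17/36 = 47.2% → Panel A
Translational research: Panel A 3/5 = 60.0%, the 2024 panel 46/77 = 59.7% → Panel A
Overall: Panel A 95/209 = 45.5%, the 2024 panel 73/141 = 51.8% → the 2024 panel
Panel A wins each proposal group but the 2024 panel wins overall — the comparison reverses. Panel A's proposals skew toward infrastructure, which has a lower base rate.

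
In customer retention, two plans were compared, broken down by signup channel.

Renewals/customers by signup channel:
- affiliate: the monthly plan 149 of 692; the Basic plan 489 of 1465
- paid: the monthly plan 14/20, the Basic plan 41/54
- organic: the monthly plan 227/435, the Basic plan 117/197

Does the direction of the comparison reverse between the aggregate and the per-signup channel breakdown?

No

Affiliate: the monthly plan 149/692 = 21.5%, the Basic plan 489/1465 = 33.4% → the Basic plan
Paid: the monthly plan 14/20 = 70.0%, the Basic plan 41/54 = 75.9% → the Basic plan
Organic: the monthly plan 227/435 = 52.2%, the Basic plan 117/197 = 59.4% → the Basic plan
Overall: the monthly plan 390/1147 = 34.0%, the Basic plan 647/1716 = 37.7% → the Basic plan
The Basic plan wins overall and in every signup group — no reversal.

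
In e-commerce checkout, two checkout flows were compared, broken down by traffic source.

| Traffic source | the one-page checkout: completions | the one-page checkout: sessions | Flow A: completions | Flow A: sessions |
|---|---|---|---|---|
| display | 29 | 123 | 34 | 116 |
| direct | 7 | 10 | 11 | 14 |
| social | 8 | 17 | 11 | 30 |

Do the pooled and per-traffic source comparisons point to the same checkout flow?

No

Display: the one-page checkout 29/123 = 23.6%, Flow A 34/116 = 29.3% → Flow A
Direct: the one-page checkout 7/10 = 70.0%, Flow A 11/14 = 78.6% → Flow A
Social: the one-page checkout 8/17 = 47.1%, Flow A 11/30 = 36.7% → the one-page checkout
Overall: the one-page checkout 44/150 = 29.3%, Flow A 56/160 = 35.0% → Flow A
Neither sweeps: the one-page checkout wins 1 of 3 groups, Flow A wins 2. Flow A wins overall but not every group — no Simpson reversal.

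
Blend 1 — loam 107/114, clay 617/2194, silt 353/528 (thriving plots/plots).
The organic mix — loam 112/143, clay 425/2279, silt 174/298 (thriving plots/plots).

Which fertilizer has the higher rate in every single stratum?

Blend 1

Loam: Blend 1 107/114 = 93.9%, the organic mix 112/143 = 78.3% → Blend 1
Clay: Blend 1 617/2194 = 28.1%, the organic mix 425/2279 = 18.6% → Blend 1
Silt: Blend 1 353/528 = 66.9%, the organic mix 174/298 = 58.4% → Blend 1
Blend 1 has the higher rate in all 3 groups.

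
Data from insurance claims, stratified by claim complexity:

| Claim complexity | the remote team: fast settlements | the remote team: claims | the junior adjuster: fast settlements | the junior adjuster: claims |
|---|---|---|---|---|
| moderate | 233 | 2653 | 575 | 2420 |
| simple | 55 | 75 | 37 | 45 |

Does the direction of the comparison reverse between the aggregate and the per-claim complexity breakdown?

No

Moderate: the remote team 233/2653 = 8.8%, the junior adjuster 575/2420 = 23.8% → the junior adjuster
Simple: the remote team 55/75 = 73.3%, the junior adjuster 37/45 = 82.2% → the junior adjuster
Overall: the remote team 288/2728 = 10.6%, the junior adjuster 612/2465 = 24.8% → the junior adjuster
The junior adjuster wins overall and in every claim group — no reversal.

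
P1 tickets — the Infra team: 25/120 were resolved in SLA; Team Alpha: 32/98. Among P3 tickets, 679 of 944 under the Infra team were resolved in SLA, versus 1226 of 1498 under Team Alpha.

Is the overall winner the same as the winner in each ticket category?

Yes

P1: the Infra team 25/120 = 20.8%, Team Alpha 32/98 = 32.7% → Team Alpha
P3: the Infra team 679/944 = 71.9%, Team Alpha 1226/1498 = 81.8% → Team Alpha
Overall: the Infra team 704/1064 = 66.2%, Team Alpha 1258/1596 = 78.8% → Team Alpha
Team Alpha wins overall and in every ticket group — no reversal.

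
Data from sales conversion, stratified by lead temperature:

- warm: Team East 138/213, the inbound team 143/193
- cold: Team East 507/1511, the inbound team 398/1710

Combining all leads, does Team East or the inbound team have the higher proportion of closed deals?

Team East

Warm: Team East 138/213 = 64.8%, the inbound team 143/193 = 74.1% → the inbound team
Cold: Team East 507/1511 = 33.6%, the inbound team 398/1710 = 23.3% → Team East
Overall: Team East 645/1724 = 37.4%, the inbound team 541/1903 = 28.4% → Team East
(Neither sweeps every lead group, but Team East has the higher pooled rate.)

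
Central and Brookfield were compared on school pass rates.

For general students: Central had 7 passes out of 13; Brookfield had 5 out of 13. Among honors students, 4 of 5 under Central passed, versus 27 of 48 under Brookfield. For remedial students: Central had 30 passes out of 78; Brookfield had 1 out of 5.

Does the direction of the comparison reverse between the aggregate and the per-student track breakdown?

General: Central 7/13 = 53.8%, Brookfield 5/13 = 38.5% → Central
Honors: Central 4/5 = 80.0%, Brookfield 27/48 = 56.2% → Central
Remedial: Central 30/78 = 38.5%, Brookfield 1/5 = 20.0% → Central
Overall: Central 41/96 = 42.7%, Brookfield 33/66 = 50.0% → Brookfield
Central wins each student group but Brookfield wins overall — the comparison reverses. Central's students skew toward remedial, which has a lower base rate.

Yes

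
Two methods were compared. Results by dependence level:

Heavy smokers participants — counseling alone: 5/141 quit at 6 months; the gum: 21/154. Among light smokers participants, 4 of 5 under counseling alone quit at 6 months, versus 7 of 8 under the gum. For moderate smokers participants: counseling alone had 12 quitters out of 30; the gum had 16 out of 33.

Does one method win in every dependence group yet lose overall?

No

Heavy smokers: counseling alone 5/141 = 3.5%, the gum 21/154 = 13.6% → the gum
Light smokers: counseling alone 4/5 = 80.0%, the gum 7/8 = 87.5% → the gum
Moderate smokers: counseling alone 12/30 = 40.0%, the gum 16/33 = 48.5% → the gum
Overall: counseling alone 21/176 = 11.9%, the gum 44/195 = 22.6% → the gum
The gum wins overall and in every dependence group — no reversal.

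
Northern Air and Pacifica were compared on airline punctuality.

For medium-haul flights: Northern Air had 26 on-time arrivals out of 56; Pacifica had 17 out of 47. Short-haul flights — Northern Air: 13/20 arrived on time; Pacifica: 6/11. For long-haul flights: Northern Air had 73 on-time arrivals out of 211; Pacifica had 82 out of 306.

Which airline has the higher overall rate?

Medium-haul: Northern Air 26/56 = 46.4%, Pacifica 17/47 = 36.2% → Northern Air
Short-haul: Northern Air 13/20 = 65.0%, Pacifica 6/11 = 54.5% → Northern Air
Long-haul: Northern Air 73/211 = 34.6%, Pacifica 82/306 = 26.8% → Northern Air
Overall: Northern Air 112/287 = 39.0%, Pacifica 105/364 = 28.8% → Northern Air

Northern Air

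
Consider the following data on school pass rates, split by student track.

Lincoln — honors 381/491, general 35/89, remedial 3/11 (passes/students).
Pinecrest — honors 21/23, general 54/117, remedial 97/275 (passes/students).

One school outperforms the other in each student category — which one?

Pinecrest

Honors: Lincoln 381/491 = 77.6%, Pinecrest 21/23 = 91.3% → Pinecrest
General: Lincoln 35/89 = 39.3%, Pinecrest 54/117 = 46.2% → Pinecrest
Remedial: Lincoln 3/11 = 27.3%, Pinecrest 97/275 = 35.3% → Pinecrest
Pinecrest has the higher rate in all 3 groups.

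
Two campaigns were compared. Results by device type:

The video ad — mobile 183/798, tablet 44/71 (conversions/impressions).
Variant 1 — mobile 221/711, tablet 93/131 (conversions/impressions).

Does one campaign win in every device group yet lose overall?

No

Mobile: the video ad 183/798 = 22.9%, Variant 1 221/711 = 31.1% → Variant 1
Tablet: the video ad 44/71 = 62.0%, Variant 1 93/131 = 71.0% → Variant 1
Overall: the video ad 227/869 = 26.1%, Variant 1 314/842 = 37.3% → Variant 1
Variant 1 wins overall and in every device group — no reversal.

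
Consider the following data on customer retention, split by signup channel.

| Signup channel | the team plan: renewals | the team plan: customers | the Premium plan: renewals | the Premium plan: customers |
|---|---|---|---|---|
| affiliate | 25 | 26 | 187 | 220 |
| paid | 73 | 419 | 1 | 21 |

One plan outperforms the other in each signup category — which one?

the team plan

Affiliate: the team plan 25/26 = 96.2%, the Premium plan 187/220 = 85.0% → the team plan
Paid: the team plan 73/419 = 17.4%, the Premium plan 1/21 = 4.8% → the team plan
The team plan has the higher rate in both groups.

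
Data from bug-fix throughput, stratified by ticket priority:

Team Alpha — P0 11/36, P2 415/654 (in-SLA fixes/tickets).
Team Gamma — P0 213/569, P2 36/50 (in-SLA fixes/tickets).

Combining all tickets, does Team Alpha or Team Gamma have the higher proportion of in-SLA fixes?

P0: Team Alpha 11/36 = 30.6%, Team Gamma 213/569 = 37.4% → Team Gamma
P2: Team Alpha 415/654 = 63.5%, Team Gamma 36/50 = 72.0% → Team Gamma
Overall: Team Alpha 426/690 = 61.7%, Team Gamma 249/619 = 40.2% → Team Alpha
(Team Gamma wins every ticket group but Team Alpha wins overall — Team Gamma's tickets skew toward the low-rate P0 group.)

Team Alpha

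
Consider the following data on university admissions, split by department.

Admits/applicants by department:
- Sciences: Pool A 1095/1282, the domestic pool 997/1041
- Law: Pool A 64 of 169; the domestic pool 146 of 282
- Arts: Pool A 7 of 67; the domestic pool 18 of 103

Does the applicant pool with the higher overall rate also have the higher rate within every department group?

Yes

Sciences: Pool A 1095/1282 = 85.4%, the domestic pool 997/1041 = 95.8% → the domestic pool
Law: Pool A 64/169 = 37.9%, the domestic pool 146/282 = 51.8% → the domestic pool
Arts: Pool A 7/67 = 10.4%, the domestic pool 18/103 = 17.5% → the domestic pool
Overall: Pool A 1166/1518 = 76.8%, the domestic pool 1161/1426 = 81.4% → the domestic pool
The domestic pool wins overall and in every department group — no reversal.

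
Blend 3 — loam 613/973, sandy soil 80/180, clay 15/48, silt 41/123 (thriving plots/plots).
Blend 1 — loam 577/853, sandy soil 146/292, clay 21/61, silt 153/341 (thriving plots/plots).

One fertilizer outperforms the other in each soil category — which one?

Blend 1

Loam: Blend 3 613/973 = 63.0%, Blend 1 577/853 = 67.6% → Blend 1
Sandy soil: Blend 3 80/180 = 44.4%, Blend 1 146/292 = 50.0% → Blend 1
Clay: Blend 3 15/48 = 31.2%, Blend 1 21/61 = 34.4% → Blend 1
Silt: Blend 3 41/123 = 33.3%, Blend 1 153/341 = 44.9% → Blend 1
Blend 1 has the higher rate in all 4 groups.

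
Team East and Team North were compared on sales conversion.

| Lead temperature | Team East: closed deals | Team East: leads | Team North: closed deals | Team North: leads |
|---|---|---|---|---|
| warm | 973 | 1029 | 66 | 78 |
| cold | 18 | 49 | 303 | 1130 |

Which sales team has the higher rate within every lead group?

Warm: Team East 973/1029 = 94.6%, Team North 66/78 = 84.6% → Team East
Cold: Team East 18/49 = 36.7%, Team North 303/1130 = 26.8% → Team East
Team East has the higher rate in both groups.

Team East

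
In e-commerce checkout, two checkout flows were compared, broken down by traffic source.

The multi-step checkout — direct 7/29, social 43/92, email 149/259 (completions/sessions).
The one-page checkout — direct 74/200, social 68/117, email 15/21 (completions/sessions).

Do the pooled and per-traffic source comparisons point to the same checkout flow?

Direct: the multi-step checkout 7/29 = 24.1%, the one-page checkout 74/200 = 37.0% → the one-page checkout
Social: the multi-step checkout 43/92 = 46.7%, the one-page checkout 68/117 = 58.1% → the one-page checkout
Email: the multi-step checkout 149/259 = 57.5%, the one-page checkout 15/21 = 71.4% → the one-page checkout
Overall: the multi-step checkout 199/380 = 52.4%, the one-page checkout 157/338 = 46.4% → the multi-step checkout
The one-page checkout wins each traffic group but the multi-step checkout wins overall — the comparison reverses. The one-page checkout's sessions skew toward direct, which has a lower base rate.

No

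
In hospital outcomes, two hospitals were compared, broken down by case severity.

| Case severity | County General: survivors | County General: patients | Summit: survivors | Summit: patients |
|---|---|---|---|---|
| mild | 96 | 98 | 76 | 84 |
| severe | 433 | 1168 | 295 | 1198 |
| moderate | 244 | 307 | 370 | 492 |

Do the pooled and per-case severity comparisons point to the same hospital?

Mild: County General 96/98 = 98.0%, Summit 76/84 = 90.5% → County General
Severe: County General 433/1168 = 37.1%, Summit 295/1198 = 24.6% → County General
Moderate: County General 244/307 = 79.5%, Summit 370/492 = 75.2% → County General
Overall: County General 773/1573 = 49.1%, Summit 741/1774 = 41.8% → County General
County General wins overall and in every case group — no reversal.

Yes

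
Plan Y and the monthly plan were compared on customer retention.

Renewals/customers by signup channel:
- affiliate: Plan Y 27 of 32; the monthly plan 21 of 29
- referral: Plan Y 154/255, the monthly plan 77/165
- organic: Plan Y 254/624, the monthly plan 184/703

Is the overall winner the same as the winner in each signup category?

Affiliate: Plan Y 27/32 = 84.4%, the monthly plan 21/29 = 72.4% → Plan Y
Referral: Plan Y 154/255 = 60.4%, the monthly plan 77/165 = 46.7% → Plan Y
Organic: Plan Y 254/624 = 40.7%, the monthly plan 184/703 = 26.2% → Plan Y
Overall: Plan Y 435/911 = 47.7%, the monthly plan 282/897 = 31.4% → Plan Y
Plan Y wins overall and in every signup group — no reversal.

Yes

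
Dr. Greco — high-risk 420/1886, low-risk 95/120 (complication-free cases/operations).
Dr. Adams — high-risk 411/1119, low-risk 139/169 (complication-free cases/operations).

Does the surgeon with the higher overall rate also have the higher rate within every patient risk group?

High-risk: Dr. Greco 420/1886 = 22.3%, Dr. Adams 411/1119 = 36.7% → Dr. Adams
Low-risk: Dr. Greco 95/120 = 79.2%, Dr. Adams 139/169 = 82.2% → Dr. Adams
Overall: Dr. Greco 515/2006 = 25.7%, Dr. Adams 550/1288 = 42.7% → Dr. Adams
Dr. Adams wins overall and in every patient risk group — no reversal.

Yes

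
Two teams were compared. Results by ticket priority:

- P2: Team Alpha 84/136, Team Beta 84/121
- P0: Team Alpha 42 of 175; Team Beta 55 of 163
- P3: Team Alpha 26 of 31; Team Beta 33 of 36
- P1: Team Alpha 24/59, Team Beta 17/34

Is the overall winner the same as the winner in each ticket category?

P2: Team Alpha 84/136 = 61.8%, Team Beta 84/121 = 69.4% → Team Beta
P0: Team Alpha 42/175 = 24.0%, Team Beta 55/163 = 33.7% → Team Beta
P3: Team Alpha 26/31 = 83.9%, Team Beta 33/36 = 91.7% → Team Beta
P1: Team Alpha 24/59 = 40.7%, Team Beta 17/34 = 50.0% → Team Beta
Overall: Team Alpha 176/401 = 43.9%, Team Beta 189/354 = 53.4% → Team Beta
Team Beta wins overall and in every ticket group — no reversal.

Yes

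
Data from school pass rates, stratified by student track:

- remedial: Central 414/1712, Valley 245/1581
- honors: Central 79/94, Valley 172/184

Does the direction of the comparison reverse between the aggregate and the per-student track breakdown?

No

Remedial: Central 414/1712 = 24.2%, Valley 245/1581 = 15.5% → Central
Honors: Central 79/94 = 84.0%, Valley 172/184 = 93.5% → Valley
Overall: Central 493/1806 = 27.3%, Valley 417/1765 = 23.6% → Central
Neither sweeps: Central wins 1 of 2 groups, Valley wins 1. Central wins overall but not every group — no Simpson reversal.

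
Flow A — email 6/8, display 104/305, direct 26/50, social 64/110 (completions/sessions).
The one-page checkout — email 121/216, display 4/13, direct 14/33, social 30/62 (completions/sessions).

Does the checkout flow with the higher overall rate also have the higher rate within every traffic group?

No

Email: Flow A 6/8 = 75.0%, the one-page checkout 121/216 = 56.0% → Flow A
Display: Flow A 104/305 = 34.1%, the one-page checkout 4/13 = 30.8% → Flow A
Direct: Flow A 26/50 = 52.0%, the one-page checkout 14/33 = 42.4% → Flow A
Social: Flow A 64/110 = 58.2%, the one-page checkout 30/62 = 48.4% → Flow A
Overall: Flow A 200/473 = 42.3%, the one-page checkout 169/324 = 52.2% → the one-page checkout
Flow A wins each traffic group but the one-page checkout wins overall — the comparison reverses. Flow A's sessions skew toward display, which has a lower base rate.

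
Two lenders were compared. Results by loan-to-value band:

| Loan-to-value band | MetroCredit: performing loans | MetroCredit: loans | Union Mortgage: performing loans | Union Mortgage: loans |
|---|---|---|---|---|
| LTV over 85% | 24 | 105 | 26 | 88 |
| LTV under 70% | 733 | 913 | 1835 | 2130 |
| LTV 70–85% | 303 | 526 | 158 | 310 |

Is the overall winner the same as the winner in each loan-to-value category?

No

LTV over 85%: MetroCredit 24/105 = 22.9%, Union Mortgage 26/88 = 29.5% → Union Mortgage
LTV under 70%: MetroCredit 733/913 = 80.3%, Union Mortgage 1835/2130 = 86.2% → Union Mortgage
LTV 70–85%: MetroCredit 303/526 = 57.6%, Union Mortgage 158/310 = 51.0% → MetroCredit
Overall: MetroCredit 1060/1544 = 68.7%, Union Mortgage 2019/2528 = 79.9% → Union Mortgage
Neither sweeps: MetroCredit wins 1 of 3 groups, Union Mortgage wins 2. Union Mortgage wins overall but not every group — no Simpson reversal.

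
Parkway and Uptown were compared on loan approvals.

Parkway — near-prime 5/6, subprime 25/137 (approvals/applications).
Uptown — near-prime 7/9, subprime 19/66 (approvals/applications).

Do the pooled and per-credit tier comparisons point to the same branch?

No

Near-prime: Parkway 5/6 = 83.3%, Uptown 7/9 = 77.8% → Parkway
Subprime: Parkway 25/137 = 18.2%, Uptown 19/66 = 28.8% → Uptown
Overall: Parkway 30/143 = 21.0%, Uptown 26/75 = 34.7% → Uptown
Neither sweeps: Parkway wins 1 of 2 groups, Uptown wins 1. Uptown wins overall but not every group — no Simpson reversal.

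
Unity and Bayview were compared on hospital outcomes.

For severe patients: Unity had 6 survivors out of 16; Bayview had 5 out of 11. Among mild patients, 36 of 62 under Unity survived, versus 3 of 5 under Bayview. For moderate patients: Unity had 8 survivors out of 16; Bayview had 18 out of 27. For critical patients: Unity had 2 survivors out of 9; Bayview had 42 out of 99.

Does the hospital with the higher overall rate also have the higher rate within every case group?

Severe: Unity 6/16 = 37.5%, Bayview 5/11 = 45.5% → Bayview
Mild: Unity 36/62 = 58.1%, Bayview 3/5 = 60.0% → Bayview
Moderate: Unity 8/16 = 50.0%, Bayview 18/27 = 66.7% → Bayview
Critical: Unity 2/9 = 22.2%, Bayview 42/99 = 42.4% → Bayview
Overall: Unity 52/103 = 50.5%, Bayview 68/142 = 47.9% → Unity
Bayview wins each case group but Unity wins overall — the comparison reverses. Bayview's patients skew toward critical, which has a lower base rate.

No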